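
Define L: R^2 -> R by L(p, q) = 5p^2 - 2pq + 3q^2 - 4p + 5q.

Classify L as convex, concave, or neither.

L is quadratic, so its Hessian is the constant matrix H = [[10, -2], [-2, 6]].
det(H) = 56, tr(H) = 16.
det(H) > 0 and tr(H) > 0, so H is positive definite everywhere: convex.

convex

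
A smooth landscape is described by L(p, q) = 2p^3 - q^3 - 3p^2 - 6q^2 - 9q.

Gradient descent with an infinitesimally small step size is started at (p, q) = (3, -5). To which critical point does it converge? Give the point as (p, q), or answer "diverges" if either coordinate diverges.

L is separable, so gradient descent decouples: p follows -∂L/∂p, q follows -∂L/∂q.
∂L/∂p = 6p(p - 1); at p=3 this is 36, so p decreases.
∂L/∂q = -3(q + 1)(q + 3); at q=-5 this is -24, so q increases.
p converges to its nearest critical value 1 (a local min of the p-part); q converges to -3. The iterate converges to (1, -3).

(1, -3)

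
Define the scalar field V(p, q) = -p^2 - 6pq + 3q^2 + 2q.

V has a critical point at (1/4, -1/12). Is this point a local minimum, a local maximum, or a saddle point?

The Hessian of V is constant: H = [[-2, -6], [-6, 6]].
det(H) = (-2)·6 − (-6)² = -48.
Since det(H) < 0, H is indefinite and the critical point is a saddle point.

saddle point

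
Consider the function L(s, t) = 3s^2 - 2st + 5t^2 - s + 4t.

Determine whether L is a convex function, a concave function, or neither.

convex

L is quadratic, so its Hessian is the constant matrix H = [[6, -2], [-2, 10]].
det(H) = 56, tr(H) = 16.
det(H) > 0 and tr(H) > 0, so H is positive definite everywhere: convex.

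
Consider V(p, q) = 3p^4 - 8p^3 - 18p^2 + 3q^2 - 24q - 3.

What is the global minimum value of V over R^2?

-186

V(p,q) separates as A(p) + B(q) − 3, so its minimum is min A + min B − 3.
A'(p) = 12p(p - 3)(p + 1) vanishes at p ∈ {-1, 0, 3}; B'(q) = 6q - 24 vanishes at q ∈ {4}.
Local minima of A (where A''>0): A(-1)=-7, A(3)=-135. Local minima of B: B(4)=-48.
So the global minimum of V is A(3) + B(4) − 3 = -135 − 48 − 3 = -186, attained at (3, 4).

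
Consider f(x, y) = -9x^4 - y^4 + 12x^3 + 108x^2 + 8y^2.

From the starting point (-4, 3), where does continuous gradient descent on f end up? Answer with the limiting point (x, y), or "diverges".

diverges

f is separable, so gradient descent decouples: x follows -∂f/∂x, y follows -∂f/∂y.
∂f/∂x = -36x(x - 3)(x + 2); at x=-4 this is 2016, so x decreases.
∂f/∂y = -4y(y - 2)(y + 2); at y=3 this is -60, so y increases.
The x-coordinate has no critical point in that direction and runs off to infinity.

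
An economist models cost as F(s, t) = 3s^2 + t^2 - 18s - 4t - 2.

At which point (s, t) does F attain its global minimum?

F(s,t) separates as P(s) + Q(t) − 2, so its minimum is min P + min Q − 2.
P'(s) = 6s - 18 vanishes at s ∈ {3}; Q'(t) = 2(t - 2) vanishes at t ∈ {2}.
Local minima of P (where P''>0): P(3)=-27. Local minima of Q: Q(2)=-4.
So the global minimum of F is P(3) + Q(2) − 2 = -27 − 4 − 2 = -33, attained at (3, 2).

(3, 2)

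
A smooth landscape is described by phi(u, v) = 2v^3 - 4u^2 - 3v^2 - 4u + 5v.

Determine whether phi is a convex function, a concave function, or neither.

The term 2v^3 is cubic, so the Hessian is not constant.
∂²phi/∂v² = 12v - 6, which takes both signs as v varies (negative for sufficiently negative v). A diagonal entry of the Hessian changing sign means the Hessian is neither positive- nor negative-semidefinite on all of R^2.

neither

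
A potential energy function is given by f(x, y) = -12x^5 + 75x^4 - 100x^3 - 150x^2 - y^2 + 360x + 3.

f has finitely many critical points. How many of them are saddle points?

2

f separates as a function of x plus a function of y, so ∇f=0 decouples.
∂f/∂x = -60(x - 3)(x - 2)(x - 1)(x + 1) = 0 at x ∈ {-1, 1, 2, 3}; ∂f/∂y = -2y = 0 at y ∈ {0}.
The Hessian is diagonal: diag(f_xx, f_yy). Second derivatives: f_xx(-1)=1440, f_xx(1)=-240, f_xx(2)=180, f_xx(3)=-480; f_yy(0)=-2.
Saddle points occur where the two diagonal entries have opposite signs: (-1, 0), (2, 0). Count: 2.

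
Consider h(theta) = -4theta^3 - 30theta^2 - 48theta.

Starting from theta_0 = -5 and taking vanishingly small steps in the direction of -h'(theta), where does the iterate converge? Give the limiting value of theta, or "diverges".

-4

h'(theta) = -12(theta + 1)(theta + 4), so h'(-5) = -48.
Gradient descent moves in the -h' direction, i.e. theta is increasing.
The nearest critical point in that direction is theta = -4, where h'' = 36 > 0 (a local minimum). The iterate converges there.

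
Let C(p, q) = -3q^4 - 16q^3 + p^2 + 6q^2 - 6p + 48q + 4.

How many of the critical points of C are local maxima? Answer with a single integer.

0

C separates as a function of p plus a function of q, so ∇C=0 decouples.
∂C/∂p = 2(p - 3) = 0 at p ∈ {3}; ∂C/∂q = -12(q - 1)(q + 1)(q + 4) = 0 at q ∈ {-4, -1, 1}.
The Hessian is diagonal: diag(C_pp, C_qq). Second derivatives: C_pp(3)=2; C_qq(-4)=-180, C_qq(-1)=72, C_qq(1)=-120.
Local maxima occur where both diagonal entries negative: none. Count: 0.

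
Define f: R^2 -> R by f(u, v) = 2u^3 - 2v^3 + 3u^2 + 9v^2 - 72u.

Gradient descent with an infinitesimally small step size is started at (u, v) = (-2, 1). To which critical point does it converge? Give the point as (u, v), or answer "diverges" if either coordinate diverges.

f is separable, so gradient descent decouples: u follows -∂f/∂u, v follows -∂f/∂v.
∂f/∂u = 6(u - 3)(u + 4); at u=-2 this is -60, so u increases.
∂f/∂v = -6v(v - 3); at v=1 this is 12, so v decreases.
u converges to its nearest critical value 3 (a local min of the u-part); v converges to 0. The iterate converges to (3, 0).

(3, 0)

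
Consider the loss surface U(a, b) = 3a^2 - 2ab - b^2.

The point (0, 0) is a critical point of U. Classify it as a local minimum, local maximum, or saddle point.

The Hessian of U is constant: H = [[6, -2], [-2, -2]].
det(H) = 6·(-2) − (-2)² = -16.
Since det(H) < 0, H is indefinite and the critical point is a saddle point.

saddle point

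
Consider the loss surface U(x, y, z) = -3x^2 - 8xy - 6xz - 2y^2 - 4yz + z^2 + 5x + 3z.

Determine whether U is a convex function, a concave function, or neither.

neither

U is quadratic, so its Hessian is the constant matrix H = [[-6, -8, -6], [-8, -4, -4], [-6, -4, 2]].
Leading principal minors: -6, -40, -224.
Neither pattern holds ⇒ H is indefinite ⇒ neither convex nor concave.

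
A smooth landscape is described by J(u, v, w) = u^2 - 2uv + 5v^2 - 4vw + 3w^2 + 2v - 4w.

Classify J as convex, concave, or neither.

J is quadratic, so its Hessian is the constant matrix H = [[2, -2, 0], [-2, 10, -4], [0, -4, 6]].
Leading principal minors: 2, 16, 64.
All positive ⇒ H ≻ 0 ⇒ convex.

convex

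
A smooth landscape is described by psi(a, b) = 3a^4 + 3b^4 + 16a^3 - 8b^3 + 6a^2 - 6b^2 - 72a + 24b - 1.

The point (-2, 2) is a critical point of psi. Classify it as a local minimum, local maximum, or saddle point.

The mixed partial ∂²psi/∂a∂b is 0, so the Hessian at any point is diag(psi_aa, psi_bb) = diag(12(3a^2 + 8a + 1), 12(3b^2 - 4b - 1)).
At (-2, 2): H = diag(-36, 36).
The eigenvalues have opposite signs, so H is indefinite: a saddle point.

saddle point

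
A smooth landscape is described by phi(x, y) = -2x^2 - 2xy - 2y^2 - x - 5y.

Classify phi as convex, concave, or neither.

concave

phi is quadratic, so its Hessian is the constant matrix H = [[-4, -2], [-2, -4]].
det(H) = 12, tr(H) = -8.
det(H) > 0 and tr(H) < 0, so H is negative definite everywhere: concave.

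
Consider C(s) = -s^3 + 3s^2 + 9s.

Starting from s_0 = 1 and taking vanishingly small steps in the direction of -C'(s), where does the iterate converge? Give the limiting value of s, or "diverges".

C'(s) = -3(s - 3)(s + 1), so C'(1) = 12.
Gradient descent moves in the -C' direction, i.e. s is decreasing.
The nearest critical point in that direction is s = -1, where C'' = 12 > 0 (a local minimum). The iterate converges there.

-1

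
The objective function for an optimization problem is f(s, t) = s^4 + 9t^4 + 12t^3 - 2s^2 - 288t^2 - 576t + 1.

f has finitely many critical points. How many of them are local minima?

f separates as a function of s plus a function of t, so ∇f=0 decouples.
∂f/∂s = 4s(s - 1)(s + 1) = 0 at s ∈ {-1, 0, 1}; ∂f/∂t = 36(t - 4)(t + 1)(t + 4) = 0 at t ∈ {-4, -1, 4}.
The Hessian is diagonal: diag(f_ss, f_tt). Second derivatives: f_ss(-1)=8, f_ss(0)=-4, f_ss(1)=8; f_tt(-4)=864, f_tt(-1)=-540, f_tt(4)=1440.
Local minima occur where both diagonal entries positive: (-1, -4), (-1, 4), (1, -4), (1, 4). Count: 4.

4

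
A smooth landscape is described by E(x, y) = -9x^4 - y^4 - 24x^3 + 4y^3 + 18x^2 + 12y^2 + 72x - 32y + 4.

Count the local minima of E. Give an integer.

E separates as a function of x plus a function of y, so ∇E=0 decouples.
∂E/∂x = -36(x - 1)(x + 1)(x + 2) = 0 at x ∈ {-2, -1, 1}; ∂E/∂y = -4(y - 4)(y - 1)(y + 2) = 0 at y ∈ {-2, 1, 4}.
The Hessian is diagonal: diag(E_xx, E_yy). Second derivatives: E_xx(-2)=-108, E_xx(-1)=72, E_xx(1)=-216; E_yy(-2)=-72, E_yy(1)=36, E_yy(4)=-72.
Local minima occur where both diagonal entries positive: (-1, 1). Count: 1.

1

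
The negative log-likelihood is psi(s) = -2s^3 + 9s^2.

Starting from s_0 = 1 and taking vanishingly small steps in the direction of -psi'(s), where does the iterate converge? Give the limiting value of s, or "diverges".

psi'(s) = -6s(s - 3), so psi'(1) = 12.
Gradient descent moves in the -psi' direction, i.e. s is decreasing.
The nearest critical point in that direction is s = 0, where psi'' = 18 > 0 (a local minimum). The iterate converges there.

0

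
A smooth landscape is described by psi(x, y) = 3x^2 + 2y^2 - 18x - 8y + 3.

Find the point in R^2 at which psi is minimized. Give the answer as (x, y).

(3, 2)

psi(x,y) separates as P(x) + Q(y) + 3, so its minimum is min P + min Q + 3.
P'(x) = 6x - 18 vanishes at x ∈ {3}; Q'(y) = 4y - 8 vanishes at y ∈ {2}.
Local minima of P (where P''>0): P(3)=-27. Local minima of Q: Q(2)=-8.
So the global minimum of psi is P(3) + Q(2) + 3 = -27 − 8 + 3 = -32, attained at (3, 2).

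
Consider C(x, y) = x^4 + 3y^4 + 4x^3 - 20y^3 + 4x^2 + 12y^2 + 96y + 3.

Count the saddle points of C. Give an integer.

C separates as a function of x plus a function of y, so ∇C=0 decouples.
∂C/∂x = 4x(x + 1)(x + 2) = 0 at x ∈ {-2, -1, 0}; ∂C/∂y = 12(y - 4)(y - 2)(y + 1) = 0 at y ∈ {-1, 2, 4}.
The Hessian is diagonal: diag(C_xx, C_yy). Second derivatives: C_xx(-2)=8, C_xx(-1)=-4, C_xx(0)=8; C_yy(-1)=180, C_yy(2)=-72, C_yy(4)=120.
Saddle points occur where the two diagonal entries have opposite signs: (-2, 2), (-1, -1), (-1, 4), (0, 2). Count: 4.

4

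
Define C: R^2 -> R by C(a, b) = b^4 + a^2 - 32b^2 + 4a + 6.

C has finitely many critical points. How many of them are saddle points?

C separates as a function of a plus a function of b, so ∇C=0 decouples.
∂C/∂a = 2(a + 2) = 0 at a ∈ {-2}; ∂C/∂b = 4b(b - 4)(b + 4) = 0 at b ∈ {-4, 0, 4}.
The Hessian is diagonal: diag(C_aa, C_bb). Second derivatives: C_aa(-2)=2; C_bb(-4)=128, C_bb(0)=-64, C_bb(4)=128.
Saddle points occur where the two diagonal entries have opposite signs: (-2, 0). Count: 1.

1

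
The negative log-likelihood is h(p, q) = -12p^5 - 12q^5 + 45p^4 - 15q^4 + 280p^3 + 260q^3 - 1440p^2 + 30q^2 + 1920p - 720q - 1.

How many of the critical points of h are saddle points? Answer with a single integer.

h separates as a function of p plus a function of q, so ∇h=0 decouples.
∂h/∂p = -60(p - 4)(p - 2)(p - 1)(p + 4) = 0 at p ∈ {-4, 1, 2, 4}; ∂h/∂q = -60(q - 3)(q - 1)(q + 1)(q + 4) = 0 at q ∈ {-4, -1, 1, 3}.
The Hessian is diagonal: diag(h_pp, h_qq). Second derivatives: h_pp(-4)=14400, h_pp(1)=-900, h_pp(2)=720, h_pp(4)=-2880; h_qq(-4)=6300, h_qq(-1)=-1440, h_qq(1)=1200, h_qq(3)=-3360.
Saddle points occur where the two diagonal entries have opposite signs: (-4, -1), (-4, 3), (1, -4), (1, 1), (2, -1), (2, 3), (4, -4), (4, 1). Count: 8.

8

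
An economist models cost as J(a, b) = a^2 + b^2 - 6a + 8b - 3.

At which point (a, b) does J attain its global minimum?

(3, -4)

J(a,b) separates as P(a) + Q(b) − 3, so its minimum is min P + min Q − 3.
P'(a) = 2a - 6 vanishes at a ∈ {3}; Q'(b) = 2b + 8 vanishes at b ∈ {-4}.
Local minima of P (where P''>0): P(3)=-9. Local minima of Q: Q(-4)=-16.
So the global minimum of J is P(3) + Q(-4) − 3 = -9 − 16 − 3 = -28, attained at (3, -4).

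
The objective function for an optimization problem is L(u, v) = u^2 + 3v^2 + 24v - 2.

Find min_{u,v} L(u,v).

-50

L(u,v) separates as P(u) + Q(v) − 2, so its minimum is min P + min Q − 2.
P'(u) = 2u vanishes at u ∈ {0}; Q'(v) = 6v + 24 vanishes at v ∈ {-4}.
Local minima of P (where P''>0): P(0)=0. Local minima of Q: Q(-4)=-48.
So the global minimum of L is P(0) + Q(-4) − 2 = 0 − 48 − 2 = -50, attained at (0, -4).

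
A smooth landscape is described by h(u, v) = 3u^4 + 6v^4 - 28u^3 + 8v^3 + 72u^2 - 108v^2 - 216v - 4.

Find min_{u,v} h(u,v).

h(u,v) separates as P(u) + Q(v) − 4, so its minimum is min P + min Q − 4.
P'(u) = 12u(u - 4)(u - 3) vanishes at u ∈ {0, 3, 4}; Q'(v) = 24(v - 3)(v + 1)(v + 3) vanishes at v ∈ {-3, -1, 3}.
Local minima of P (where P''>0): P(0)=0, P(4)=128. Local minima of Q: Q(-3)=-54, Q(3)=-918.
So the global minimum of h is P(0) + Q(3) − 4 = 0 − 918 − 4 = -922, attained at (0, 3).

-922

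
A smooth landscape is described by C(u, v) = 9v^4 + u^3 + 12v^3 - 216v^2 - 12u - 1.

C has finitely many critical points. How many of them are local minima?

C separates as a function of u plus a function of v, so ∇C=0 decouples.
∂C/∂u = 3(u - 2)(u + 2) = 0 at u ∈ {-2, 2}; ∂C/∂v = 36v(v - 3)(v + 4) = 0 at v ∈ {-4, 0, 3}.
The Hessian is diagonal: diag(C_uu, C_vv). Second derivatives: C_uu(-2)=-12, C_uu(2)=12; C_vv(-4)=1008, C_vv(0)=-432, C_vv(3)=756.
Local minima occur where both diagonal entries positive: (2, -4), (2, 3). Count: 2.

2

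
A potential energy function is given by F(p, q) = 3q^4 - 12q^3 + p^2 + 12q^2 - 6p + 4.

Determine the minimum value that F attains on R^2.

-5

F(p,q) separates as A(p) + B(q) + 4, so its minimum is min A + min B + 4.
A'(p) = 2p - 6 vanishes at p ∈ {3}; B'(q) = 12q(q - 2)(q - 1) vanishes at q ∈ {0, 1, 2}.
Local minima of A (where A''>0): A(3)=-9. Local minima of B: B(0)=0, B(2)=0.
So the global minimum of F is A(3) + B(0) + 4 = -9 + 0 + 4 = -5, attained at (3, 0).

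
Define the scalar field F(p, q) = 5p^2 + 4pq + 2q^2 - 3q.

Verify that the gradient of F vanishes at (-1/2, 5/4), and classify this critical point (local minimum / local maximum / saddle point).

∇F = (10p + 4q, 4p + 4q - 3); substituting (-1/2, 5/4) gives ∇F = (0, 0), so (-1/2, 5/4) is indeed a critical point.
The Hessian of F is constant: H = [[10, 4], [4, 4]].
det(H) = 10·4 − 4² = 24.
det(H) > 0 and tr(H) = 14 > 0, so H is positive definite and the point is a local minimum.

local minimum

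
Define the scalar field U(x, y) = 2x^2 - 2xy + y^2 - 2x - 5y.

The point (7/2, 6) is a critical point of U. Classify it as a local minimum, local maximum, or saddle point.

The Hessian of U is constant: H = [[4, -2], [-2, 2]].
det(H) = 4·2 − (-2)² = 4.
det(H) > 0 and tr(H) = 6 > 0, so H is positive definite and the point is a local minimum.

local minimum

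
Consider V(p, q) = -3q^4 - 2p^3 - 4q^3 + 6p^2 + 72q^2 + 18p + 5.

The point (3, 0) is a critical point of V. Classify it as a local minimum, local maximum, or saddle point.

The mixed partial ∂²V/∂p∂q is 0, so the Hessian at any point is diag(V_pp, V_qq) = diag(12(-p + 1), 12(-3q^2 - 2q + 12)).
At (3, 0): H = diag(-24, 144).
The eigenvalues have opposite signs, so H is indefinite: a saddle point.

saddle point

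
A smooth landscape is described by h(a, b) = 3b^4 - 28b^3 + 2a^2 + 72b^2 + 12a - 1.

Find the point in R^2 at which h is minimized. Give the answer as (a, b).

h(a,b) separates as P(a) + Q(b) − 1, so its minimum is min P + min Q − 1.
P'(a) = 4a + 12 vanishes at a ∈ {-3}; Q'(b) = 12b(b - 4)(b - 3) vanishes at b ∈ {0, 3, 4}.
Local minima of P (where P''>0): P(-3)=-18. Local minima of Q: Q(0)=0, Q(4)=128.
So the global minimum of h is P(-3) + Q(0) − 1 = -18 + 0 − 1 = -19, attained at (-3, 0).

(-3, 0)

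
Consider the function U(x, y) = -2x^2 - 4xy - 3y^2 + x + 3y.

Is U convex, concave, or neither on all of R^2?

U is quadratic, so its Hessian is the constant matrix H = [[-4, -4], [-4, -6]].
det(H) = 8, tr(H) = -10.
det(H) > 0 and tr(H) < 0, so H is negative definite everywhere: concave.

concave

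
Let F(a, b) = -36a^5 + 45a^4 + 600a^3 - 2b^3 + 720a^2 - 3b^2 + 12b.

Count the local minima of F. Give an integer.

F separates as a function of a plus a function of b, so ∇F=0 decouples.
∂F/∂a = -180a(a - 4)(a + 1)(a + 2) = 0 at a ∈ {-2, -1, 0, 4}; ∂F/∂b = -6(b - 1)(b + 2) = 0 at b ∈ {-2, 1}.
The Hessian is diagonal: diag(F_aa, F_bb). Second derivatives: F_aa(-2)=2160, F_aa(-1)=-900, F_aa(0)=1440, F_aa(4)=-21600; F_bb(-2)=18, F_bb(1)=-18.
Local minima occur where both diagonal entries positive: (-2, -2), (0, -2). Count: 2.

2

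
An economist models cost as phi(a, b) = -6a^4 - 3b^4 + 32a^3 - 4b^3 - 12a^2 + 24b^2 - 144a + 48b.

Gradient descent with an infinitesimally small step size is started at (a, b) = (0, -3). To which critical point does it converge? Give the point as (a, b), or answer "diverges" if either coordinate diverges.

phi is separable, so gradient descent decouples: a follows -∂phi/∂a, b follows -∂phi/∂b.
∂phi/∂a = -24(a - 3)(a - 2)(a + 1); at a=0 this is -144, so a increases.
∂phi/∂b = -12(b - 2)(b + 1)(b + 2); at b=-3 this is 120, so b decreases.
The b-coordinate has no critical point in that direction and runs off to infinity.

diverges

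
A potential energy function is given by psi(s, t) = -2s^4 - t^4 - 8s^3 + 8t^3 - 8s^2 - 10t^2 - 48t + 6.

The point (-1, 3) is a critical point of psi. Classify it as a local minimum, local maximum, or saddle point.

The mixed partial ∂²psi/∂s∂t is 0, so the Hessian at any point is diag(psi_ss, psi_tt) = diag(-8(3s^2 + 6s + 2), 4(-3t^2 + 12t - 5)).
At (-1, 3): H = diag(8, 16).
Both eigenvalues are positive, so H is positive definite: a local minimum.

local minimum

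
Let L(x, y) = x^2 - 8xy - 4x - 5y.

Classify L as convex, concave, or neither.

L is quadratic, so its Hessian is the constant matrix H = [[2, -8], [-8, 0]].
det(H) = -64, tr(H) = 2.
det(H) < 0, so H is indefinite: neither convex nor concave.

neither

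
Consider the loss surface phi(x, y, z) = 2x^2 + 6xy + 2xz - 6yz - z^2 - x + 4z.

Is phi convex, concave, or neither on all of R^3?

neither

phi is quadratic, so its Hessian is the constant matrix H = [[4, 6, 2], [6, 0, -6], [2, -6, -2]].
Leading principal minors: 4, -36, -216.
Neither pattern holds ⇒ H is indefinite ⇒ neither convex nor concave.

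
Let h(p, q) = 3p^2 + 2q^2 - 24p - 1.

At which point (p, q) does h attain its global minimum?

h(p,q) separates as A(p) + B(q) − 1, so its minimum is min A + min B − 1.
A'(p) = 6p - 24 vanishes at p ∈ {4}; B'(q) = 4q vanishes at q ∈ {0}.
Local minima of A (where A''>0): A(4)=-48. Local minima of B: B(0)=0.
So the global minimum of h is A(4) + B(0) − 1 = -48 + 0 − 1 = -49, attained at (4, 0).

(4, 0)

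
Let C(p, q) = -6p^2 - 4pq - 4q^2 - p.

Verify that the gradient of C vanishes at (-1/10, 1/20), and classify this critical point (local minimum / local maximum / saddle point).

local maximum

∇C = (-12p - 4q - 1, -4p - 8q); substituting (-1/10, 1/20) gives ∇C = (0, 0), so (-1/10, 1/20) is indeed a critical point.
The Hessian of C is constant: H = [[-12, -4], [-4, -8]].
det(H) = (-12)·(-8) − (-4)² = 80.
det(H) > 0 and tr(H) = -20 < 0, so H is negative definite and the point is a local maximum.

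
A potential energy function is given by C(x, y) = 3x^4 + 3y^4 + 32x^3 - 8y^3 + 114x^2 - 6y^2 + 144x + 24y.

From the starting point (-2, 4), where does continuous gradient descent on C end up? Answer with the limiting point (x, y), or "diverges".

C is separable, so gradient descent decouples: x follows -∂C/∂x, y follows -∂C/∂y.
∂C/∂x = 12(x + 1)(x + 3)(x + 4); at x=-2 this is -24, so x increases.
∂C/∂y = 12(y - 2)(y - 1)(y + 1); at y=4 this is 360, so y decreases.
x converges to its nearest critical value -1 (a local min of the x-part); y converges to 2. The iterate converges to (-1, 2).

(-1, 2)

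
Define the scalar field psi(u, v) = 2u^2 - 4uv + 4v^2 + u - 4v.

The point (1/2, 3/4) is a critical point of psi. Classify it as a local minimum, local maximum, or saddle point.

local minimum

The Hessian of psi is constant: H = [[4, -4], [-4, 8]].
det(H) = 4·8 − (-4)² = 16.
det(H) > 0 and tr(H) = 12 > 0, so H is positive definite and the point is a local minimum.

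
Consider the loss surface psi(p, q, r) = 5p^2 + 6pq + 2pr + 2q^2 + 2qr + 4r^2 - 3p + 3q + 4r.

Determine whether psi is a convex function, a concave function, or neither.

psi is quadratic, so its Hessian is the constant matrix H = [[10, 6, 2], [6, 4, 2], [2, 2, 8]].
Leading principal minors: 10, 4, 24.
All positive ⇒ H ≻ 0 ⇒ convex.

convex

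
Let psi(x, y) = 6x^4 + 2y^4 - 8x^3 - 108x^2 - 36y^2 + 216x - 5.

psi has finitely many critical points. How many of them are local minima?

4

psi separates as a function of x plus a function of y, so ∇psi=0 decouples.
∂psi/∂x = 24(x - 3)(x - 1)(x + 3) = 0 at x ∈ {-3, 1, 3}; ∂psi/∂y = 8y(y - 3)(y + 3) = 0 at y ∈ {-3, 0, 3}.
The Hessian is diagonal: diag(psi_xx, psi_yy). Second derivatives: psi_xx(-3)=576, psi_xx(1)=-192, psi_xx(3)=288; psi_yy(-3)=144, psi_yy(0)=-72, psi_yy(3)=144.
Local minima occur where both diagonal entries positive: (-3, -3), (-3, 3), (3, -3), (3, 3). Count: 4.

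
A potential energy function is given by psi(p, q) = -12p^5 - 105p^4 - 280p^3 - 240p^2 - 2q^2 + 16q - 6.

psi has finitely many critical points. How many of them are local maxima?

psi separates as a function of p plus a function of q, so ∇psi=0 decouples.
∂psi/∂p = -60p(p + 1)(p + 2)(p + 4) = 0 at p ∈ {-4, -2, -1, 0}; ∂psi/∂q = -4(q - 4) = 0 at q ∈ {4}.
The Hessian is diagonal: diag(psi_pp, psi_qq). Second derivatives: psi_pp(-4)=1440, psi_pp(-2)=-240, psi_pp(-1)=180, psi_pp(0)=-480; psi_qq(4)=-4.
Local maxima occur where both diagonal entries negative: (-2, 4), (0, 4). Count: 2.

2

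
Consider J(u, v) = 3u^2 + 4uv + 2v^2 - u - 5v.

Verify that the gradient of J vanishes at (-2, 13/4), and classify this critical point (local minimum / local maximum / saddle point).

local minimum

∇J = (6u + 4v - 1, 4u + 4v - 5); substituting (-2, 13/4) gives ∇J = (0, 0), so (-2, 13/4) is indeed a critical point.
The Hessian of J is constant: H = [[6, 4], [4, 4]].
det(H) = 6·4 − 4² = 8.
det(H) > 0 and tr(H) = 10 > 0, so H is positive definite and the point is a local minimum.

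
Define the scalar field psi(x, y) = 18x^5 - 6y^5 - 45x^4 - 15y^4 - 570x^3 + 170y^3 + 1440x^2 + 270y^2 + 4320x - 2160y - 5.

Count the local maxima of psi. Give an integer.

4

psi separates as a function of x plus a function of y, so ∇psi=0 decouples.
∂psi/∂x = 90(x - 4)(x - 3)(x + 1)(x + 4) = 0 at x ∈ {-4, -1, 3, 4}; ∂psi/∂y = -30(y - 3)(y - 2)(y + 3)(y + 4) = 0 at y ∈ {-4, -3, 2, 3}.
The Hessian is diagonal: diag(psi_xx, psi_yy). Second derivatives: psi_xx(-4)=-15120, psi_xx(-1)=5400, psi_xx(3)=-2520, psi_xx(4)=3600; psi_yy(-4)=1260, psi_yy(-3)=-900, psi_yy(2)=900, psi_yy(3)=-1260.
Local maxima occur where both diagonal entries negative: (-4, -3), (-4, 3), (3, -3), (3, 3). Count: 4.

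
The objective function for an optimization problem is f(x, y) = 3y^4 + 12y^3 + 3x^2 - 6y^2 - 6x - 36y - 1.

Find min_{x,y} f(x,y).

-31

f(x,y) separates as P(x) + Q(y) − 1, so its minimum is min P + min Q − 1.
P'(x) = 6x - 6 vanishes at x ∈ {1}; Q'(y) = 12(y - 1)(y + 1)(y + 3) vanishes at y ∈ {-3, -1, 1}.
Local minima of P (where P''>0): P(1)=-3. Local minima of Q: Q(-3)=-27, Q(1)=-27.
So the global minimum of f is P(1) + Q(-3) − 1 = -3 − 27 − 1 = -31, attained at (1, -3).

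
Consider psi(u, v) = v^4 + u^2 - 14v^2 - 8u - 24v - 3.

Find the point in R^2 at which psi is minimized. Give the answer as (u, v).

psi(u,v) separates as P(u) + Q(v) − 3, so its minimum is min P + min Q − 3.
P'(u) = 2u - 8 vanishes at u ∈ {4}; Q'(v) = 4(v - 3)(v + 1)(v + 2) vanishes at v ∈ {-2, -1, 3}.
Local minima of P (where P''>0): P(4)=-16. Local minima of Q: Q(-2)=8, Q(3)=-117.
So the global minimum of psi is P(4) + Q(3) − 3 = -16 − 117 − 3 = -136, attained at (4, 3).

(4, 3)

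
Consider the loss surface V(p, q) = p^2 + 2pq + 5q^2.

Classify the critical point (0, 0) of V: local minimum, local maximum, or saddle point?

The Hessian of V is constant: H = [[2, 2], [2, 10]].
det(H) = 2·10 − 2² = 16.
det(H) > 0 and tr(H) = 12 > 0, so H is positive definite and the point is a local minimum.

local minimum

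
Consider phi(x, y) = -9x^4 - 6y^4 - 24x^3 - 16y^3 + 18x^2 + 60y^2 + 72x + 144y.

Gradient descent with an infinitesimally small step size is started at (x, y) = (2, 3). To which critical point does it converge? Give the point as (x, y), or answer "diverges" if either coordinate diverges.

phi is separable, so gradient descent decouples: x follows -∂phi/∂x, y follows -∂phi/∂y.
∂phi/∂x = -36(x - 1)(x + 1)(x + 2); at x=2 this is -432, so x increases.
∂phi/∂y = -24(y - 2)(y + 1)(y + 3); at y=3 this is -576, so y increases.
The x-coordinate has no critical point in that direction and runs off to infinity.

diverges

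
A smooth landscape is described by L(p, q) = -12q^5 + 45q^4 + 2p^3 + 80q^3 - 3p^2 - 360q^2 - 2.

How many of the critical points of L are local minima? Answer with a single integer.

2

L separates as a function of p plus a function of q, so ∇L=0 decouples.
∂L/∂p = 6p(p - 1) = 0 at p ∈ {0, 1}; ∂L/∂q = -60q(q - 3)(q - 2)(q + 2) = 0 at q ∈ {-2, 0, 2, 3}.
The Hessian is diagonal: diag(L_pp, L_qq). Second derivatives: L_pp(0)=-6, L_pp(1)=6; L_qq(-2)=2400, L_qq(0)=-720, L_qq(2)=480, L_qq(3)=-900.
Local minima occur where both diagonal entries positive: (1, -2), (1, 2). Count: 2.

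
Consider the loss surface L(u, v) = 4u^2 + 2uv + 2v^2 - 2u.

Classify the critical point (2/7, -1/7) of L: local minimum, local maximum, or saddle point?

local minimum

The Hessian of L is constant: H = [[8, 2], [2, 4]].
det(H) = 8·4 − 2² = 28.
det(H) > 0 and tr(H) = 12 > 0, so H is positive definite and the point is a local minimum.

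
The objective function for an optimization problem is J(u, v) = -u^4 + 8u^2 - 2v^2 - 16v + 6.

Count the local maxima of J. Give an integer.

2

J separates as a function of u plus a function of v, so ∇J=0 decouples.
∂J/∂u = -4u(u - 2)(u + 2) = 0 at u ∈ {-2, 0, 2}; ∂J/∂v = -4(v + 4) = 0 at v ∈ {-4}.
The Hessian is diagonal: diag(J_uu, J_vv). Second derivatives: J_uu(-2)=-32, J_uu(0)=16, J_uu(2)=-32; J_vv(-4)=-4.
Local maxima occur where both diagonal entries negative: (-2, -4), (2, -4). Count: 2.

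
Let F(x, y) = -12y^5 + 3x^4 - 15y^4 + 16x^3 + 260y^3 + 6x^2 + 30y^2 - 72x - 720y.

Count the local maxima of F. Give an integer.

F separates as a function of x plus a function of y, so ∇F=0 decouples.
∂F/∂x = 12(x - 1)(x + 2)(x + 3) = 0 at x ∈ {-3, -2, 1}; ∂F/∂y = -60(y - 3)(y - 1)(y + 1)(y + 4) = 0 at y ∈ {-4, -1, 1, 3}.
The Hessian is diagonal: diag(F_xx, F_yy). Second derivatives: F_xx(-3)=48, F_xx(-2)=-36, F_xx(1)=144; F_yy(-4)=6300, F_yy(-1)=-1440, F_yy(1)=1200, F_yy(3)=-3360.
Local maxima occur where both diagonal entries negative: (-2, -1), (-2, 3). Count: 2.

2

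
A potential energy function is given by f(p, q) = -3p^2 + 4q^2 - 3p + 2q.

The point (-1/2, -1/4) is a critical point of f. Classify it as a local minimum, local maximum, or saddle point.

saddle point

The Hessian of f is constant: H = [[-6, 0], [0, 8]].
det(H) = (-6)·8 − 0² = -48.
Since det(H) < 0, H is indefinite and the critical point is a saddle point.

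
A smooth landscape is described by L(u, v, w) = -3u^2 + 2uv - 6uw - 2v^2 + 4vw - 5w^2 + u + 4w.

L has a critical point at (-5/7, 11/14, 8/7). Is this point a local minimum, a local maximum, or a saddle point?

local maximum

The Hessian is constant: H = [[-6, 2, -6], [2, -4, 4], [-6, 4, -10]].
Leading principal minors: Δ₁ = -6, Δ₂ = 20, Δ₃ = -56.
The minors alternate sign starting negative (−, +, −), so H is negative definite: a local maximum.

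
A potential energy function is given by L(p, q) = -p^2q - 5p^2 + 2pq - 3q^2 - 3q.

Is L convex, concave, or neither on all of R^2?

The term -p^2q is cubic, so the Hessian is not constant.
∂²L/∂p² = -2q - 10, which takes both signs as q varies (negative for sufficiently large q). A diagonal entry of the Hessian changing sign means the Hessian is neither positive- nor negative-semidefinite on all of R^2.

neither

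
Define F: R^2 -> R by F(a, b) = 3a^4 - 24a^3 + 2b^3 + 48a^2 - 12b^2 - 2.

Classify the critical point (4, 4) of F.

local minimum

The mixed partial ∂²F/∂a∂b is 0, so the Hessian at any point is diag(F_aa, F_bb) = diag(12(3a^2 - 12a + 8), 12(b - 2)).
At (4, 4): H = diag(96, 24).
Both eigenvalues are positive, so H is positive definite: a local minimum.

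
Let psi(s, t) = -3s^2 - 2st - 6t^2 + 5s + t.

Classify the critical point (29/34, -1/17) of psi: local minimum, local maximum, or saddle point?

local maximum

The Hessian of psi is constant: H = [[-6, -2], [-2, -12]].
det(H) = (-6)·(-12) − (-2)² = 68.
det(H) > 0 and tr(H) = -18 < 0, so H is negative definite and the point is a local maximum.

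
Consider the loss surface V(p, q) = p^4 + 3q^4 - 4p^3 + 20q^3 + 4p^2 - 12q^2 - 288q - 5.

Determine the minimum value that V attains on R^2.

-421

V(p,q) separates as A(p) + B(q) − 5, so its minimum is min A + min B − 5.
A'(p) = 4p(p - 2)(p - 1) vanishes at p ∈ {0, 1, 2}; B'(q) = 12(q - 2)(q + 3)(q + 4) vanishes at q ∈ {-4, -3, 2}.
Local minima of A (where A''>0): A(0)=0, A(2)=0. Local minima of B: B(-4)=448, B(2)=-416.
So the global minimum of V is A(0) + B(2) − 5 = 0 − 416 − 5 = -421, attained at (0, 2).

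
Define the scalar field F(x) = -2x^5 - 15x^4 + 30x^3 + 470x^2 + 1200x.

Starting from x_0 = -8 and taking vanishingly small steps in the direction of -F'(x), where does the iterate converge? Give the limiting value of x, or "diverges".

-5

F'(x) = -10(x - 4)(x + 2)(x + 3)(x + 5), so F'(-8) = -10800.
Gradient descent moves in the -F' direction, i.e. x is increasing.
The nearest critical point in that direction is x = -5, where F'' = 540 > 0 (a local minimum). The iterate converges there.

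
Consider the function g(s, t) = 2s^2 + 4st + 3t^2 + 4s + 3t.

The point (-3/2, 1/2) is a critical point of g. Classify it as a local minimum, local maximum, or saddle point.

local minimum

The Hessian of g is constant: H = [[4, 4], [4, 6]].
det(H) = 4·6 − 4² = 8.
det(H) > 0 and tr(H) = 10 > 0, so H is positive definite and the point is a local minimum.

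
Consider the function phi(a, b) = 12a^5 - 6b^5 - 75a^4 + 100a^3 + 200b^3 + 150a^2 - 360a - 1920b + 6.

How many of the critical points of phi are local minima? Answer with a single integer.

phi separates as a function of a plus a function of b, so ∇phi=0 decouples.
∂phi/∂a = 60(a - 3)(a - 2)(a - 1)(a + 1) = 0 at a ∈ {-1, 1, 2, 3}; ∂phi/∂b = -30(b - 4)(b - 2)(b + 2)(b + 4) = 0 at b ∈ {-4, -2, 2, 4}.
The Hessian is diagonal: diag(phi_aa, phi_bb). Second derivatives: phi_aa(-1)=-1440, phi_aa(1)=240, phi_aa(2)=-180, phi_aa(3)=480; phi_bb(-4)=2880, phi_bb(-2)=-1440, phi_bb(2)=1440, phi_bb(4)=-2880.
Local minima occur where both diagonal entries positive: (1, -4), (1, 2), (3, -4), (3, 2). Count: 4.

4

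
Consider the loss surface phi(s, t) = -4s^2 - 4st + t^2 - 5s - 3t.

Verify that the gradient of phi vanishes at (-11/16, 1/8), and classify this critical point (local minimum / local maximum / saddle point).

∇phi = (-8s - 4t - 5, -4s + 2t - 3); substituting (-11/16, 1/8) gives ∇phi = (0, 0), so (-11/16, 1/8) is indeed a critical point.
The Hessian of phi is constant: H = [[-8, -4], [-4, 2]].
det(H) = (-8)·2 − (-4)² = -32.
Since det(H) < 0, H is indefinite and the critical point is a saddle point.

saddle point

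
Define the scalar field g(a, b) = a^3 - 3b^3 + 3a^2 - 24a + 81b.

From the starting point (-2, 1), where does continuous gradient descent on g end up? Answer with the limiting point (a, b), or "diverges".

g is separable, so gradient descent decouples: a follows -∂g/∂a, b follows -∂g/∂b.
∂g/∂a = 3(a - 2)(a + 4); at a=-2 this is -24, so a increases.
∂g/∂b = -9(b - 3)(b + 3); at b=1 this is 72, so b decreases.
a converges to its nearest critical value 2 (a local min of the a-part); b converges to -3. The iterate converges to (2, -3).

(2, -3)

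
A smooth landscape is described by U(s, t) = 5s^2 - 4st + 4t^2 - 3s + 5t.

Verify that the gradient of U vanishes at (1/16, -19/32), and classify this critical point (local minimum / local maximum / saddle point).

local minimum

∇U = (10s - 4t - 3, -4s + 8t + 5); substituting (1/16, -19/32) gives ∇U = (0, 0), so (1/16, -19/32) is indeed a critical point.
The Hessian of U is constant: H = [[10, -4], [-4, 8]].
det(H) = 10·8 − (-4)² = 64.
det(H) > 0 and tr(H) = 18 > 0, so H is positive definite and the point is a local minimum.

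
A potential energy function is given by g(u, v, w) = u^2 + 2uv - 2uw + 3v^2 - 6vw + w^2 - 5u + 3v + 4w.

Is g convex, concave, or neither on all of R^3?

neither

g is quadratic, so its Hessian is the constant matrix H = [[2, 2, -2], [2, 6, -6], [-2, -6, 2]].
Leading principal minors: 2, 8, -32.
Neither pattern holds ⇒ H is indefinite ⇒ neither convex nor concave.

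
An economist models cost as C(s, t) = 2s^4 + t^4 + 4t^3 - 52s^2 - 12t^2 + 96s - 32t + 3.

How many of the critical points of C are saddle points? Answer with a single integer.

C separates as a function of s plus a function of t, so ∇C=0 decouples.
∂C/∂s = 8(s - 3)(s - 1)(s + 4) = 0 at s ∈ {-4, 1, 3}; ∂C/∂t = 4(t - 2)(t + 1)(t + 4) = 0 at t ∈ {-4, -1, 2}.
The Hessian is diagonal: diag(C_ss, C_tt). Second derivatives: C_ss(-4)=280, C_ss(1)=-80, C_ss(3)=112; C_tt(-4)=72, C_tt(-1)=-36, C_tt(2)=72.
Saddle points occur where the two diagonal entries have opposite signs: (-4, -1), (1, -4), (1, 2), (3, -1). Count: 4.

4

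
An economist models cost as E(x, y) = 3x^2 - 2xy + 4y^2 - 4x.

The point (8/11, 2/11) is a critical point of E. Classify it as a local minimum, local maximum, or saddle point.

The Hessian of E is constant: H = [[6, -2], [-2, 8]].
det(H) = 6·8 − (-2)² = 44.
det(H) > 0 and tr(H) = 14 > 0, so H is positive definite and the point is a local minimum.

local minimum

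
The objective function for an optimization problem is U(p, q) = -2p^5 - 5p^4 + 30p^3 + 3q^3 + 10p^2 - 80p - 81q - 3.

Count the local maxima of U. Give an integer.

U separates as a function of p plus a function of q, so ∇U=0 decouples.
∂U/∂p = -10(p - 2)(p - 1)(p + 1)(p + 4) = 0 at p ∈ {-4, -1, 1, 2}; ∂U/∂q = 9(q - 3)(q + 3) = 0 at q ∈ {-3, 3}.
The Hessian is diagonal: diag(U_pp, U_qq). Second derivatives: U_pp(-4)=900, U_pp(-1)=-180, U_pp(1)=100, U_pp(2)=-180; U_qq(-3)=-54, U_qq(3)=54.
Local maxima occur where both diagonal entries negative: (-1, -3), (2, -3). Count: 2.

2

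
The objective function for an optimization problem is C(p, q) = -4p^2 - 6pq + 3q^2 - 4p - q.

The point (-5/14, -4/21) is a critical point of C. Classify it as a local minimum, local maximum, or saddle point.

saddle point

The Hessian of C is constant: H = [[-8, -6], [-6, 6]].
det(H) = (-8)·6 − (-6)² = -84.
Since det(H) < 0, H is indefinite and the critical point is a saddle point.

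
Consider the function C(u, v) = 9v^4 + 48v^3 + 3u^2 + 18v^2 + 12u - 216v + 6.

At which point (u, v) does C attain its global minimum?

C(u,v) separates as P(u) + Q(v) + 6, so its minimum is min P + min Q + 6.
P'(u) = 6u + 12 vanishes at u ∈ {-2}; Q'(v) = 36(v - 1)(v + 2)(v + 3) vanishes at v ∈ {-3, -2, 1}.
Local minima of P (where P''>0): P(-2)=-12. Local minima of Q: Q(-3)=243, Q(1)=-141.
So the global minimum of C is P(-2) + Q(1) + 6 = -12 − 141 + 6 = -147, attained at (-2, 1).

(-2, 1)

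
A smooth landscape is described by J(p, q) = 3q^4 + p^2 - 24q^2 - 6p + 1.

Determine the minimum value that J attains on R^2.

J(p,q) separates as A(p) + B(q) + 1, so its minimum is min A + min B + 1.
A'(p) = 2p - 6 vanishes at p ∈ {3}; B'(q) = 12q(q - 2)(q + 2) vanishes at q ∈ {-2, 0, 2}.
Local minima of A (where A''>0): A(3)=-9. Local minima of B: B(-2)=-48, B(2)=-48.
So the global minimum of J is A(3) + B(-2) + 1 = -9 − 48 + 1 = -56, attained at (3, -2).

-56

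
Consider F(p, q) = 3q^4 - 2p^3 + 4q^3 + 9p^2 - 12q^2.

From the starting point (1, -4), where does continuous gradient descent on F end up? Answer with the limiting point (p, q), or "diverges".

(0, -2)

F is separable, so gradient descent decouples: p follows -∂F/∂p, q follows -∂F/∂q.
∂F/∂p = -6p(p - 3); at p=1 this is 12, so p decreases.
∂F/∂q = 12q(q - 1)(q + 2); at q=-4 this is -480, so q increases.
p converges to its nearest critical value 0 (a local min of the p-part); q converges to -2. The iterate converges to (0, -2).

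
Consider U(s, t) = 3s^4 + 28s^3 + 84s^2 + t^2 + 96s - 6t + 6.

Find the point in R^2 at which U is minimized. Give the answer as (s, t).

U(s,t) separates as P(s) + Q(t) + 6, so its minimum is min P + min Q + 6.
P'(s) = 12(s + 1)(s + 2)(s + 4) vanishes at s ∈ {-4, -2, -1}; Q'(t) = 2(t - 3) vanishes at t ∈ {3}.
Local minima of P (where P''>0): P(-4)=-64, P(-1)=-37. Local minima of Q: Q(3)=-9.
So the global minimum of U is P(-4) + Q(3) + 6 = -64 − 9 + 6 = -67, attained at (-4, 3).

(-4, 3)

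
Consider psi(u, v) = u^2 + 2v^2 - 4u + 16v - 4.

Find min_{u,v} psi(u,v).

-40

psi(u,v) separates as P(u) + Q(v) − 4, so its minimum is min P + min Q − 4.
P'(u) = 2u - 4 vanishes at u ∈ {2}; Q'(v) = 4v + 16 vanishes at v ∈ {-4}.
Local minima of P (where P''>0): P(2)=-4. Local minima of Q: Q(-4)=-32.
So the global minimum of psi is P(2) + Q(-4) − 4 = -4 − 32 − 4 = -40, attained at (2, -4).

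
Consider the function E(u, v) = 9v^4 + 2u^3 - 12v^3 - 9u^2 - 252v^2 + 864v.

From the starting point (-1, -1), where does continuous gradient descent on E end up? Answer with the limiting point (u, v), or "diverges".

diverges

E is separable, so gradient descent decouples: u follows -∂E/∂u, v follows -∂E/∂v.
∂E/∂u = 6u(u - 3); at u=-1 this is 24, so u decreases.
∂E/∂v = 36(v - 3)(v - 2)(v + 4); at v=-1 this is 1296, so v decreases.
The u-coordinate has no critical point in that direction and runs off to infinity.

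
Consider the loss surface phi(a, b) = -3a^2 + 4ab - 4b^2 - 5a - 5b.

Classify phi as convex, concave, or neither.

concave

phi is quadratic, so its Hessian is the constant matrix H = [[-6, 4], [4, -8]].
det(H) = 32, tr(H) = -14.
det(H) > 0 and tr(H) < 0, so H is negative definite everywhere: concave.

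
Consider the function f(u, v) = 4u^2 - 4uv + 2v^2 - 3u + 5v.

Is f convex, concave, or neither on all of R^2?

f is quadratic, so its Hessian is the constant matrix H = [[8, -4], [-4, 4]].
det(H) = 16, tr(H) = 12.
det(H) > 0 and tr(H) > 0, so H is positive definite everywhere: convex.

convex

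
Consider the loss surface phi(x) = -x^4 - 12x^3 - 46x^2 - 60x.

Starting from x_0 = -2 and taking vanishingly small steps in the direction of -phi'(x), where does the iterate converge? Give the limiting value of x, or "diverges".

phi'(x) = -4(x + 1)(x + 3)(x + 5), so phi'(-2) = 12.
Gradient descent moves in the -phi' direction, i.e. x is decreasing.
The nearest critical point in that direction is x = -3, where phi'' = 16 > 0 (a local minimum). The iterate converges there.

-3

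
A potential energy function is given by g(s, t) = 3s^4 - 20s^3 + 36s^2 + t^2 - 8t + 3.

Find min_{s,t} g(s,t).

g(s,t) separates as P(s) + Q(t) + 3, so its minimum is min P + min Q + 3.
P'(s) = 12s(s - 3)(s - 2) vanishes at s ∈ {0, 2, 3}; Q'(t) = 2(t - 4) vanishes at t ∈ {4}.
Local minima of P (where P''>0): P(0)=0, P(3)=27. Local minima of Q: Q(4)=-16.
So the global minimum of g is P(0) + Q(4) + 3 = 0 − 16 + 3 = -13, attained at (0, 4).

-13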